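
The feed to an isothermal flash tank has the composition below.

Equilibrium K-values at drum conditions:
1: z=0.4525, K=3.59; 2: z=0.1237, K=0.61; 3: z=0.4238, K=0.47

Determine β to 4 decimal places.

Rachford–Rice: g(β) = Σ zᵢ(Kᵢ−1)/(1+β(Kᵢ−1)) = 0.
g(0) = ΣzᵢKᵢ − 1 = 0.8991 and g(1) = 1 − Σzᵢ/Kᵢ = -0.2305, so a root lies in (0, 1).
Newton–Raphson from β = 0.5:
  β = 0.5000: g = 0.14514, g' = -0.8257 → β = 0.6758
  β = 0.6758: g = 0.01067, g' = -0.7250 → β = 0.6905
Converged at β = 0.6905.

β = 0.6905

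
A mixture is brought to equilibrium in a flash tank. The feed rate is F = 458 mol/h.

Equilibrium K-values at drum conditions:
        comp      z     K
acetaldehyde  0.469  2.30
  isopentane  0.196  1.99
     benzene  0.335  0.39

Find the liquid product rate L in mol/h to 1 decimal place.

Rachford–Rice: g(ψ) = Σ zᵢ(Kᵢ−1)/(1+ψ(Kᵢ−1)) = 0.
g(0) = ΣzᵢKᵢ − 1 = 0.599 and g(1) = 1 − Σzᵢ/Kᵢ = -0.161, so a root lies in (0, 1).
Newton–Raphson from ψ = 0.5:
  ψ = 0.500: g = 0.2053, g' = -0.635 → ψ = 0.823
  ψ = 0.823: g = -0.0090, g' = -0.746 → ψ = 0.811
Converged at ψ = 0.811.
Then V = ψ·F = 0.8110·458 = 371.4 mol/h and L = F − V = 86.6 mol/h.

L = 86.6 mol/h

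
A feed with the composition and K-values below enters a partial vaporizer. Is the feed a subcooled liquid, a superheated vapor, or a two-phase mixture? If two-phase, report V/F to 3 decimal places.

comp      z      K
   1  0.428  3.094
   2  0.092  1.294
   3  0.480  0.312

ΣzᵢKᵢ = 1.593; Σzᵢ/Kᵢ = 1.748.
Both exceed 1, so a two-phase solution exists.
Rachford–Rice: g(ψ) = Σ zᵢ(Kᵢ−1)/(1+ψ(Kᵢ−1)) = 0.
Newton iteration, ψ⁰ = 0.5:
  ψ = 0.500: g = -0.0420, g' = -0.982 → ψ = 0.457
Converged at ψ = 0.457.

two-phase, V/F = 0.457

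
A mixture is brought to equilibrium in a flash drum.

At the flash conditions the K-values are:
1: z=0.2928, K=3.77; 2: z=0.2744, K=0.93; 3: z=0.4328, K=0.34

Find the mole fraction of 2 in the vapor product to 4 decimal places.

y_2 = 0.2620

Let ψ = V/F and solve Σ zᵢ(Kᵢ−1)/(1+ψ(Kᵢ−1)) = 0.
g(0) = ΣzᵢKᵢ − 1 = 0.5062 and g(1) = 1 − Σzᵢ/Kᵢ = -0.6457, so a root lies in (0, 1).
Newton–Raphson from ψ = 0.5:
  ψ = 0.5000: g = -0.10618, g' = -0.8164 → ψ = 0.3699
  ψ = 0.3699: g = 0.00294, g' = -0.8794 → ψ = 0.3733
Converged at ψ = 0.3733.
Compositions from xᵢ = zᵢ/(1+ψ(Kᵢ−1)), yᵢ = Kᵢxᵢ:
  1: x = 0.1440, y = 0.5427
  2: x = 0.2818, y = 0.2620
  3: x = 0.5743, y = 0.1953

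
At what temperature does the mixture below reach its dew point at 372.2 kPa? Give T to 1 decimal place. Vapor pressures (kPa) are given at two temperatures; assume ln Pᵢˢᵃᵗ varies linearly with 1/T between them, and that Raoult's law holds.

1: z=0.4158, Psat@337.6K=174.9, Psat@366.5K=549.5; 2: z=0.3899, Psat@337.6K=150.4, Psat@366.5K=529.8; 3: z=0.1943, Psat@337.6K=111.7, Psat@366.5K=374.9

Dew-point temperature: Σzᵢ·P/Pᵢˢᵃᵗ(T) = 1. Interpolate ln Pᵢˢᵃᵗ = aᵢ + bᵢ/T.
  T = 337.6 K: ΣzᵢP/Pᵢˢᵃᵗ = 2.4972
  T = 366.5 K: ΣzᵢP/Pᵢˢᵃᵗ = 0.7485
  T = 352.1 K: ΣzᵢP/Pᵢˢᵃᵗ = 1.3306
  T = 359.3 K: ΣzᵢP/Pᵢˢᵃᵗ = 0.9921
  T = 355.7 K: ΣzᵢP/Pᵢˢᵃᵗ = 1.1472
  T = 357.5 K: ΣzᵢP/Pᵢˢᵃᵗ = 1.0665
Interpolating between 357.5 K and 359.3 K gives T ≈ 359.1 K.

T = 359.1 K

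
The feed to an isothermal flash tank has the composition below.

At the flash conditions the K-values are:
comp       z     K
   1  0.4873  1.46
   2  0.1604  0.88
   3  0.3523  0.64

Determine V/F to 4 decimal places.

V/F = 0.5511

Material balance + equilibrium reduce to Σ zᵢ(Kᵢ−1)/(1+V/F(Kᵢ−1)) = 0.
Check two-phase: ΣzᵢKᵢ = 1.0781 > 1 and Σzᵢ/Kᵢ = 1.0665 > 1, so g(0) = 0.0781 > 0 and g(1) = -0.0665 < 0.
Iterate (Newton) starting at V/F = 0.4:
  V/F = 0.4000: g = 0.02094, g' = -0.1384 → V/F = 0.5513
  V/F = 0.5513: g = -0.00003, g' = -0.1393 → V/F = 0.5511
Converged at V/F = 0.5511.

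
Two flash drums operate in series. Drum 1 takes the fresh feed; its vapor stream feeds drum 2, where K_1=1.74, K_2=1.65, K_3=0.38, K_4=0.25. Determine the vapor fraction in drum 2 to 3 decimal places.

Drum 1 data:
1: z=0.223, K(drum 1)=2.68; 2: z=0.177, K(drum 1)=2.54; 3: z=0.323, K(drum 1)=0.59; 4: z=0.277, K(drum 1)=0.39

V/F (drum 2) = 0.394

Drum 1:
Material balance + equilibrium reduce to Σ zᵢ(Kᵢ−1)/(1+ψ₁(Kᵢ−1)) = 0.
Check two-phase: ΣzᵢKᵢ = 1.346 > 1 and Σzᵢ/Kᵢ = 1.411 > 1, so g(0) = 0.346 > 0 and g(1) = -0.411 < 0.
Newton–Raphson from ψ₁ = 0.57:
  ψ₁ = 0.570: g = -0.0953, g' = -0.618 → ψ₁ = 0.416
  ψ₁ = 0.416: g = 0.0007, g' = -0.638 → ψ₁ = 0.417
Converged at ψ₁ = 0.417.
Drum-1 compositions:
  1: x = 0.131, y = 0.351
  2: x = 0.108, y = 0.274
  3: x = 0.390, y = 0.230
  4: x = 0.371, y = 0.145
Drum-2 feed = drum-1 vapor: z₂ = (0.3515, 0.2738, 0.2299, 0.1449).
Drum 2:
Newton iteration, ψ₂⁰ = 0.5:
  ψ₂ = 0.500: g = -0.0562, g' = -0.563 → ψ₂ = 0.400
  ψ₂ = 0.400: g = -0.0028, g' = -0.510 → ψ₂ = 0.395
  ψ₂ = 0.395: g = -0.0000, g' = -0.508 → ψ₂ = 0.394
Converged at ψ₂ = 0.394.
  1: x = 0.272, y = 0.473
  2: x = 0.218, y = 0.360
  3: x = 0.304, y = 0.116
  4: x = 0.206, y = 0.051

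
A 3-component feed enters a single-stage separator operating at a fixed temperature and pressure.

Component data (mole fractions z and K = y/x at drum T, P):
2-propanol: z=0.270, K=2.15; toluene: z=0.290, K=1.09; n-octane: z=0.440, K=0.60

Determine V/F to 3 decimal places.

V/F = 0.508

Material balance + equilibrium reduce to Σ zᵢ(Kᵢ−1)/(1+V/F(Kᵢ−1)) = 0.
Feasibility: ΣzᵢKᵢ = 1.161, Σzᵢ/Kᵢ = 1.125 — both > 1, two phases present.
Iterate (Newton) starting at V/F = 0.49:
  V/F = 0.490: g = 0.0047, g' = -0.257 → V/F = 0.508
Converged at V/F = 0.508.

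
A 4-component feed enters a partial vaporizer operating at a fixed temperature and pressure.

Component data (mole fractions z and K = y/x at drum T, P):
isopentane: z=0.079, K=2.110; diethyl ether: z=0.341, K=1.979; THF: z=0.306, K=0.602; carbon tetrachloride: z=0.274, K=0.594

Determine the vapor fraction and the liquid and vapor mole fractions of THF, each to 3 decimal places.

ψ = 0.467, x_THF = 0.376, y_THF = 0.226

Rachford–Rice: g(ψ) = Σ zᵢ(Kᵢ−1)/(1+ψ(Kᵢ−1)) = 0.
Check two-phase: ΣzᵢKᵢ = 1.188 > 1 and Σzᵢ/Kᵢ = 1.179 > 1, so g(0) = 0.188 > 0 and g(1) = -0.179 < 0.
Newton iteration, ψ⁰ = 0.33:
  ψ = 0.330: g = 0.0478, g' = -0.363 → ψ = 0.462
  ψ = 0.462: g = 0.0018, g' = -0.339 → ψ = 0.467
Converged at ψ = 0.467.
Compositions from xᵢ = zᵢ/(1+ψ(Kᵢ−1)), yᵢ = Kᵢxᵢ:
  isopentane: x = 0.052, y = 0.110
  diethyl ether: x = 0.234, y = 0.463
  THF: x = 0.376, y = 0.226
  carbon tetrachloride: x = 0.338, y = 0.201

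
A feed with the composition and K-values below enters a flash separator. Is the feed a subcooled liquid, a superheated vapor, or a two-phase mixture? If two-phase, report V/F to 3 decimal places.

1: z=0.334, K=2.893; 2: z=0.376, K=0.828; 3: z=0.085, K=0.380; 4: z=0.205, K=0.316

two-phase, V/F = 0.443

ΣzᵢKᵢ = 1.375; Σzᵢ/Kᵢ = 1.442.
Both exceed 1, so a two-phase solution exists.
Let ψ = V/F and solve Σ zᵢ(Kᵢ−1)/(1+ψ(Kᵢ−1)) = 0.
Newton–Raphson from ψ = 0.33:
  ψ = 0.330: g = 0.0732, g' = -0.678 → ψ = 0.438
  ψ = 0.438: g = 0.0031, g' = -0.628 → ψ = 0.443
Converged at ψ = 0.443.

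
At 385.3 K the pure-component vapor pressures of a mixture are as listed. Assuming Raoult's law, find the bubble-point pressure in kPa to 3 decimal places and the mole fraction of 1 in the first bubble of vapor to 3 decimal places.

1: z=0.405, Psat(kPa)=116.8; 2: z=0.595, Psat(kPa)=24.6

Pbub = 61.941 kPa, y_1 = 0.764

At the bubble point ψ → 0, so ΣzᵢKᵢ = 1 with Kᵢ = Pᵢˢᵃᵗ/P ⇒ P = ΣzᵢPᵢˢᵃᵗ.
P = 0.405·116.8 + 0.595·24.6 = 61.941 kPa
yᵢ = zᵢPᵢˢᵃᵗ/P ⇒ y_1 = 0.405·116.8/61.941 = 0.764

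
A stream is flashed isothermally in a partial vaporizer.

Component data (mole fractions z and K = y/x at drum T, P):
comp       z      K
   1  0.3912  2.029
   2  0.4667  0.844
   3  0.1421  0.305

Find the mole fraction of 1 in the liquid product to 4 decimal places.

Material balance + equilibrium reduce to Σ zᵢ(Kᵢ−1)/(1+V/F(Kᵢ−1)) = 0.
Check two-phase: ΣzᵢKᵢ = 1.2310 > 1 and Σzᵢ/Kᵢ = 1.2117 > 1, so g(0) = 0.2310 > 0 and g(1) = -0.2117 < 0.
Newton–Raphson from V/F = 0.46:
  V/F = 0.4600: g = 0.04962, g' = -0.3523 → V/F = 0.6008
  V/F = 0.6008: g = -0.00115, g' = -0.3743 → V/F = 0.5978
Converged at V/F = 0.5978.
Compositions from xᵢ = zᵢ/(1+V/F(Kᵢ−1)), yᵢ = Kᵢxᵢ:
  1: x = 0.2422, y = 0.4915
  2: x = 0.5147, y = 0.4344
  3: x = 0.2431, y = 0.0741

x_1 = 0.2422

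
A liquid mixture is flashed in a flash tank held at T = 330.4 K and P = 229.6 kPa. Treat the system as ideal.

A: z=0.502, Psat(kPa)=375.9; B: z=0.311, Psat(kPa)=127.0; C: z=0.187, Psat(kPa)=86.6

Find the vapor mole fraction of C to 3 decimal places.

Raoult's law: Kᵢ = Pᵢˢᵃᵗ/P = Pᵢˢᵃᵗ/229.6.
  K_A = 375.9/229.6 = 1.63720, K_B = 127.0/229.6 = 0.55314, K_C = 86.6/229.6 = 0.37718
Let ψ = V/F and solve Σ zᵢ(Kᵢ−1)/(1+ψ(Kᵢ−1)) = 0.
g(0) = ΣzᵢKᵢ − 1 = 0.064 and g(1) = 1 − Σzᵢ/Kᵢ = -0.365, so a root lies in (0, 1).
Newton iteration, ψ⁰ = 0.39:
  ψ = 0.390: g = -0.0659, g' = -0.348 → ψ = 0.201
  ψ = 0.201: g = -0.0022, g' = -0.330 → ψ = 0.194
Converged at ψ = 0.194.
Compositions from xᵢ = zᵢ/(1+ψ(Kᵢ−1)), yᵢ = Kᵢxᵢ:
  A: x = 0.447, y = 0.731
  B: x = 0.341, y = 0.188
  C: x = 0.213, y = 0.080

y_C = 0.080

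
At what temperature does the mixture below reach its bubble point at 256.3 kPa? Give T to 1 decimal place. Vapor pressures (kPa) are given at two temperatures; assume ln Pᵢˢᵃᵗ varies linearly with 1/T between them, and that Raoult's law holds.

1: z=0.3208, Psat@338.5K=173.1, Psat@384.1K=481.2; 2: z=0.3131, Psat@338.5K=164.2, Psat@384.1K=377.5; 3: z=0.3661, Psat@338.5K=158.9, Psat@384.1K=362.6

T = 359.4 K

Bubble-point temperature: ΣzᵢPᵢˢᵃᵗ(T) = P. Interpolate ln Pᵢˢᵃᵗ = aᵢ + bᵢ/T.
  T = 338.5 K: ΣzᵢPᵢˢᵃᵗ = 165.11 kPa
  T = 384.1 K: ΣzᵢPᵢˢᵃᵗ = 405.31 kPa
  T = 361.3 K: ΣzᵢPᵢˢᵃᵗ = 265.84 kPa
  T = 349.9 K: ΣzᵢPᵢˢᵃᵗ = 211.08 kPa
  T = 355.6 K: ΣzᵢPᵢˢᵃᵗ = 237.31 kPa
  T = 358.5 K: ΣzᵢPᵢˢᵃᵗ = 251.53 kPa
Interpolating between 358.5 K and 361.3 K gives T ≈ 359.4 K.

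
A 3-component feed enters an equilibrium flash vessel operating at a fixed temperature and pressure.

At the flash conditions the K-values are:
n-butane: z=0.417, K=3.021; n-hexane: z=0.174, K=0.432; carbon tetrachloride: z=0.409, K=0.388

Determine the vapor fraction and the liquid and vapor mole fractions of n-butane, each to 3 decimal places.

ψ = 0.408, x_n-butane = 0.229, y_n-butane = 0.691

Rachford–Rice: g(ψ) = Σ zᵢ(Kᵢ−1)/(1+ψ(Kᵢ−1)) = 0.
Check two-phase: ΣzᵢKᵢ = 1.494 > 1 and Σzᵢ/Kᵢ = 1.595 > 1, so g(0) = 0.494 > 0 and g(1) = -0.595 < 0.
Newton iteration, ψ⁰ = 0.5:
  ψ = 0.500: g = -0.0795, g' = -0.849 → ψ = 0.406
  ψ = 0.406: g = 0.0011, g' = -0.880 → ψ = 0.408
Converged at ψ = 0.408.
Compositions from xᵢ = zᵢ/(1+ψ(Kᵢ−1)), yᵢ = Kᵢxᵢ:
  n-butane: x = 0.229, y = 0.691
  n-hexane: x = 0.226, y = 0.098
  carbon tetrachloride: x = 0.545, y = 0.211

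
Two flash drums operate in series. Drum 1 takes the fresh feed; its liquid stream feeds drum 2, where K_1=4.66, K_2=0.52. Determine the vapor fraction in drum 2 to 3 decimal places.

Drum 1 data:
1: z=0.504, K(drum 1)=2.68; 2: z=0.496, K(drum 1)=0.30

Drum 1:
Rachford–Rice: g(ψ₁) = Σ zᵢ(Kᵢ−1)/(1+ψ₁(Kᵢ−1)) = 0.
g(0) = ΣzᵢKᵢ − 1 = 0.500 and g(1) = 1 − Σzᵢ/Kᵢ = -0.841, so a root lies in (0, 1).
Binary case is linear: z₁(K₁−1)(1+ψ₁(K₂−1)) + z₂(K₂−1)(1+ψ₁(K₁−1)) = 0
⇒ ψ₁ = [z₁(K₁−1)+z₂(K₂−1)] / [−(K₁−1)(K₂−1)] = 0.4995/1.1760 = 0.425
Drum-1 compositions:
  1: x = 0.294, y = 0.788
  2: x = 0.706, y = 0.212
Drum-2 feed = drum-1 liquid: z₂ = (0.2941, 0.7059).
Drum 2:
Binary case is linear: z₁(K₁−1)(1+ψ₂(K₂−1)) + z₂(K₂−1)(1+ψ₂(K₁−1)) = 0
⇒ ψ₂ = [z₁(K₁−1)+z₂(K₂−1)] / [−(K₁−1)(K₂−1)] = 0.7376/1.7568 = 0.420
  1: x = 0.116, y = 0.540
  2: x = 0.884, y = 0.460

V/F (drum 2) = 0.420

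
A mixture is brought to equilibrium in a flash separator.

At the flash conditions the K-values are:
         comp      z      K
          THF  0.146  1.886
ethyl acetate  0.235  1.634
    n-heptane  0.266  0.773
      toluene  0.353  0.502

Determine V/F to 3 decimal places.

Newton–Raphson from V/F = 0.37:
  V/F = 0.370: g = -0.0633, g' = -0.275 → V/F = 0.140
  V/F = 0.140: g = 0.0007, g' = -0.286 → V/F = 0.142
Converged at V/F = 0.142.

V/F = 0.142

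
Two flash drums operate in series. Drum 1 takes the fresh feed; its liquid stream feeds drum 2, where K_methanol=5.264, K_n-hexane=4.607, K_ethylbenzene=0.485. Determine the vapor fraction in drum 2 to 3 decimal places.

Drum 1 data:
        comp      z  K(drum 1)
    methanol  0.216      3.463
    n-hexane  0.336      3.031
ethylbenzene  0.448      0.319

Drum 1:
Let ψ₁ = V/F and solve Σ zᵢ(Kᵢ−1)/(1+ψ₁(Kᵢ−1)) = 0.
Check two-phase: ΣzᵢKᵢ = 1.909 > 1 and Σzᵢ/Kᵢ = 1.578 > 1, so g(0) = 0.909 > 0 and g(1) = -0.578 < 0.
Newton–Raphson from ψ₁ = 0.5:
  ψ₁ = 0.500: g = 0.1144, g' = -1.082 → ψ₁ = 0.606
Converged at ψ₁ = 0.606.
Drum-1 compositions:
  methanol: x = 0.087, y = 0.300
  n-hexane: x = 0.151, y = 0.457
  ethylbenzene: x = 0.763, y = 0.243
Drum-2 feed = drum-1 liquid: z₂ = (0.0867, 0.1506, 0.7627).
Drum 2:
Material balance + equilibrium reduce to Σ zᵢ(Kᵢ−1)/(1+ψ₂(Kᵢ−1)) = 0.
Feasibility: ΣzᵢKᵢ = 1.520, Σzᵢ/Kᵢ = 1.622 — both > 1, two phases present.
Newton–Raphson from ψ₂ = 0.32:
  ψ₂ = 0.320: g = -0.0618, g' = -0.994 → ψ₂ = 0.258
  ψ₂ = 0.258: g = 0.0046, g' = -1.153 → ψ₂ = 0.262
Converged at ψ₂ = 0.262.
  methanol: x = 0.041, y = 0.216
  n-hexane: x = 0.077, y = 0.357
  ethylbenzene: x = 0.882, y = 0.428

V/F (drum 2) = 0.262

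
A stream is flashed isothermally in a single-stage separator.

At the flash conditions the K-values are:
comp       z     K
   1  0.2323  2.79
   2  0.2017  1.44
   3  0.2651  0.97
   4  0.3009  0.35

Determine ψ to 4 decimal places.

ψ = 0.4890

Newton–Raphson from ψ = 0.33:
  ψ = 0.3300: g = 0.08187, g' = -0.5302 → ψ = 0.4844
  ψ = 0.4844: g = 0.00232, g' = -0.5111 → ψ = 0.4890
Converged at ψ = 0.4890.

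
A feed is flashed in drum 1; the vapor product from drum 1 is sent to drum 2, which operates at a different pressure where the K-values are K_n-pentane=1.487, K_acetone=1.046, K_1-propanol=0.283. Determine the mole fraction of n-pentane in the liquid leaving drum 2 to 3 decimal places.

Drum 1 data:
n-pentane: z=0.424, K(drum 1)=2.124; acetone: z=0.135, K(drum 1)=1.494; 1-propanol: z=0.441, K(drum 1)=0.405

x_n-pentane (drum 2) = 0.494

Drum 1:
Rachford–Rice: g(ψ₁) = Σ zᵢ(Kᵢ−1)/(1+ψ₁(Kᵢ−1)) = 0.
Feasibility: ΣzᵢKᵢ = 1.281, Σzᵢ/Kᵢ = 1.379 — both > 1, two phases present.
Newton–Raphson from ψ₁ = 0.58:
  ψ₁ = 0.580: g = -0.0603, g' = -0.580 → ψ₁ = 0.476
  ψ₁ = 0.476: g = -0.0016, g' = -0.553 → ψ₁ = 0.473
Converged at ψ₁ = 0.473.
Drum-1 compositions:
  n-pentane: x = 0.277, y = 0.588
  acetone: x = 0.109, y = 0.163
  1-propanol: x = 0.614, y = 0.249
Drum-2 feed = drum-1 vapor: z₂ = (0.5879, 0.1635, 0.2486).
Drum 2:
Rachford–Rice: g(ψ₂) = Σ zᵢ(Kᵢ−1)/(1+ψ₂(Kᵢ−1)) = 0.
g(0) = ΣzᵢKᵢ − 1 = 0.116 and g(1) = 1 − Σzᵢ/Kᵢ = -0.430, so a root lies in (0, 1).
Iterate (Newton) starting at ψ₂ = 0.38:
  ψ₂ = 0.380: g = 0.0040, g' = -0.341 → ψ₂ = 0.392
Converged at ψ₂ = 0.392.
  n-pentane: x = 0.494, y = 0.734
  acetone: x = 0.161, y = 0.168
  1-propanol: x = 0.346, y = 0.098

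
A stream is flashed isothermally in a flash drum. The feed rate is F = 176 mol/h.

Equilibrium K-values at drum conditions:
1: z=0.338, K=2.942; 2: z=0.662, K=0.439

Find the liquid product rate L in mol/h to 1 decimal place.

Let ψ = V/F and solve Σ zᵢ(Kᵢ−1)/(1+ψ(Kᵢ−1)) = 0.
g(0) = ΣzᵢKᵢ − 1 = 0.285 and g(1) = 1 − Σzᵢ/Kᵢ = -0.623, so a root lies in (0, 1).
Newton–Raphson from ψ = 0.5:
  ψ = 0.500: g = -0.1831, g' = -0.731 → ψ = 0.249
  ψ = 0.249: g = 0.0105, g' = -0.860 → ψ = 0.262
Converged at ψ = 0.262.
Then V = ψ·F = 0.2616·176 = 46.0 mol/h and L = F − V = 130.0 mol/h.

L = 130.0 mol/h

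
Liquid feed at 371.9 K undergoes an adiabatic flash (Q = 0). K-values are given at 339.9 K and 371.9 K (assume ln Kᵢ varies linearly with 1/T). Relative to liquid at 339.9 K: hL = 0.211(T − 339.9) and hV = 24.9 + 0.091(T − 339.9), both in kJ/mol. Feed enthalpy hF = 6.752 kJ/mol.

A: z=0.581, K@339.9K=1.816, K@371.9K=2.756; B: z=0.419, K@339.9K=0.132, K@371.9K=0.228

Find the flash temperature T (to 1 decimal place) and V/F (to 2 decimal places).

T = 344.8 K, V/F = 0.24

Adiabatic flash: solve Rachford–Rice at each trial T, then check hF = ψ·hV(T) + (1−ψ)·hL(T).
  T = 339.9 K: K = (1.816, 0.132), RR gives ψ = 0.156, H_out = 3.881 kJ/mol
  T = 371.9 K: K = (2.756, 0.228), RR gives ψ = 0.514, H_out = 17.576 kJ/mol
  T = 355.9 K: K = (2.258, 0.176), RR gives ψ = 0.372, H_out = 11.919 kJ/mol
  T = 347.9 K: K = (2.030, 0.153), RR gives ψ = 0.279, H_out = 8.368 kJ/mol
  T = 343.9 K: K = (1.921, 0.142), RR gives ψ = 0.222, H_out = 6.277 kJ/mol
  T = 345.9 K: K = (1.975, 0.147), RR gives ψ = 0.252, H_out = 7.355 kJ/mol
Linear interpolation between T = 343.9 (H_out = 6.277) and T = 345.9 (H_out = 7.355) on hF = 6.752 gives T ≈ 344.8 K, at which ψ = 0.24.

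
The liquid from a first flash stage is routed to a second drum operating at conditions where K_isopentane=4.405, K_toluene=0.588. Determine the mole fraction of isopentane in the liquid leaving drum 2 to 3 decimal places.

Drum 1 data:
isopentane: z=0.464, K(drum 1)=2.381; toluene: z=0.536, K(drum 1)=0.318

Drum 1:
Rachford–Rice: g(ψ₁) = Σ zᵢ(Kᵢ−1)/(1+ψ₁(Kᵢ−1)) = 0.
Feasibility: ΣzᵢKᵢ = 1.275, Σzᵢ/Kᵢ = 1.880 — both > 1, two phases present.
Binary case is linear: z₁(K₁−1)(1+ψ₁(K₂−1)) + z₂(K₂−1)(1+ψ₁(K₁−1)) = 0
⇒ ψ₁ = [z₁(K₁−1)+z₂(K₂−1)] / [−(K₁−1)(K₂−1)] = 0.2752/0.9418 = 0.292
Drum-1 compositions:
  isopentane: x = 0.331, y = 0.787
  toluene: x = 0.669, y = 0.213
Drum-2 feed = drum-1 liquid: z₂ = (0.3306, 0.6694).
Drum 2:
Let ψ₂ = V/F and solve Σ zᵢ(Kᵢ−1)/(1+ψ₂(Kᵢ−1)) = 0.
Check two-phase: ΣzᵢKᵢ = 1.850 > 1 and Σzᵢ/Kᵢ = 1.214 > 1, so g(0) = 0.850 > 0 and g(1) = -0.214 < 0.
Iterate (Newton) starting at ψ₂ = 0.33:
  ψ₂ = 0.330: g = 0.2109, g' = -1.002 → ψ₂ = 0.540
  ψ₂ = 0.540: g = 0.0415, g' = -0.663 → ψ₂ = 0.603
  ψ₂ = 0.603: g = 0.0017, g' = -0.612 → ψ₂ = 0.606
Converged at ψ₂ = 0.606.
  isopentane: x = 0.108, y = 0.475
  toluene: x = 0.892, y = 0.525

x_isopentane (drum 2) = 0.108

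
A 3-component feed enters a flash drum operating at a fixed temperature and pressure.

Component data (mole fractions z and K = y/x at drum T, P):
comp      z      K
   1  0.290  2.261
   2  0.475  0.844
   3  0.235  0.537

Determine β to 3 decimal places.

Newton–Raphson from β = 0.51:
  β = 0.510: g = -0.0004, g' = -0.271 → β = 0.509
Converged at β = 0.509.

β = 0.509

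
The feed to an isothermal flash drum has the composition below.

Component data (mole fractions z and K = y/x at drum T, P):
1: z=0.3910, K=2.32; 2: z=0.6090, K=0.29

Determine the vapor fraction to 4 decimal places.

Material balance + equilibrium reduce to Σ zᵢ(Kᵢ−1)/(1+ψ(Kᵢ−1)) = 0.
g(0) = ΣzᵢKᵢ − 1 = 0.0837 and g(1) = 1 − Σzᵢ/Kᵢ = -1.2685, so a root lies in (0, 1).
Binary case is linear: z₁(K₁−1)(1+ψ(K₂−1)) + z₂(K₂−1)(1+ψ(K₁−1)) = 0
⇒ ψ = [z₁(K₁−1)+z₂(K₂−1)] / [−(K₁−1)(K₂−1)] = 0.08373/0.93720 = 0.0893

ψ = 0.0893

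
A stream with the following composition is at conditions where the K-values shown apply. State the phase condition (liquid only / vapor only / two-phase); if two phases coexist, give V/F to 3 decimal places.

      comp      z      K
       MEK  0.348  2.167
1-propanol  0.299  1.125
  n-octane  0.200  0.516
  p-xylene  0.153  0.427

ΣzᵢKᵢ = 1.259; Σzᵢ/Kᵢ = 1.172.
Both exceed 1, so a two-phase solution exists.
Let ψ = V/F and solve Σ zᵢ(Kᵢ−1)/(1+ψ(Kᵢ−1)) = 0.
Newton–Raphson from ψ = 0.51:
  ψ = 0.510: g = 0.0373, g' = -0.373 → ψ = 0.610
Converged at ψ = 0.610.

two-phase, V/F = 0.610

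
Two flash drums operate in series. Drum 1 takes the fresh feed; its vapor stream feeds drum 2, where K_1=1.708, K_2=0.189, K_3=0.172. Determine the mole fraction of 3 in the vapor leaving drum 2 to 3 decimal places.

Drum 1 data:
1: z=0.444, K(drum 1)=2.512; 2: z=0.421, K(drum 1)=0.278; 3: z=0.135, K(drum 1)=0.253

Drum 1:
Material balance + equilibrium reduce to Σ zᵢ(Kᵢ−1)/(1+ψ₁(Kᵢ−1)) = 0.
Feasibility: ΣzᵢKᵢ = 1.267, Σzᵢ/Kᵢ = 2.225 — both > 1, two phases present.
Newton–Raphson from ψ₁ = 0.5:
  ψ₁ = 0.500: g = -0.2543, g' = -1.059 → ψ₁ = 0.260
  ψ₁ = 0.260: g = -0.0172, g' = -0.972 → ψ₁ = 0.242
Converged at ψ₁ = 0.242.
Drum-1 compositions:
  1: x = 0.325, y = 0.816
  2: x = 0.510, y = 0.142
  3: x = 0.165, y = 0.042
Drum-2 feed = drum-1 vapor: z₂ = (0.8165, 0.1418, 0.0417).
Drum 2:
Material balance + equilibrium reduce to Σ zᵢ(Kᵢ−1)/(1+ψ₂(Kᵢ−1)) = 0.
Check two-phase: ΣzᵢKᵢ = 1.429 > 1 and Σzᵢ/Kᵢ = 1.471 > 1, so g(0) = 0.429 > 0 and g(1) = -0.471 < 0.
Newton–Raphson from ψ₂ = 0.46:
  ψ₂ = 0.460: g = 0.1968, g' = -0.545 → ψ₂ = 0.821
  ψ₂ = 0.821: g = -0.0868, g' = -1.279 → ψ₂ = 0.753
  ψ₂ = 0.753: g = -0.0105, g' = -0.993 → ψ₂ = 0.743
Converged at ψ₂ = 0.743.
  1: x = 0.535, y = 0.914
  2: x = 0.357, y = 0.067
  3: x = 0.108, y = 0.019

y_3 (drum 2) = 0.019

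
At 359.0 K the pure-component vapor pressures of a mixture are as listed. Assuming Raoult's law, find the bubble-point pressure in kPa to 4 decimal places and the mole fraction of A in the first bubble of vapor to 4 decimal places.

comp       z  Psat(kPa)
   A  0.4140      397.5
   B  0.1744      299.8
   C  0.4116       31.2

Pbub = 229.6920 kPa, y_A = 0.7165

At the bubble point ψ → 0, so ΣzᵢKᵢ = 1 with Kᵢ = Pᵢˢᵃᵗ/P ⇒ P = ΣzᵢPᵢˢᵃᵗ.
P = 0.4140·397.5 + 0.1744·299.8 + 0.4116·31.2 = 229.6920 kPa
yᵢ = zᵢPᵢˢᵃᵗ/P ⇒ y_A = 0.4140·397.5/229.6920 = 0.7165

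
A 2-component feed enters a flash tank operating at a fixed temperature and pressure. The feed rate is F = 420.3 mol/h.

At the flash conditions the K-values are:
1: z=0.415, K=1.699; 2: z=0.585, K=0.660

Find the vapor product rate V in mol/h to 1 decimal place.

Newton–Raphson from ψ = 0.5:
  ψ = 0.500: g = -0.0247, g' = -0.210 → ψ = 0.382
  ψ = 0.382: g = 0.0003, g' = -0.216 → ψ = 0.384
Converged at ψ = 0.384.
Then V = ψ·F = 0.3837·420.3 = 161.3 mol/h and L = F − V = 259.0 mol/h.

V = 161.3 mol/h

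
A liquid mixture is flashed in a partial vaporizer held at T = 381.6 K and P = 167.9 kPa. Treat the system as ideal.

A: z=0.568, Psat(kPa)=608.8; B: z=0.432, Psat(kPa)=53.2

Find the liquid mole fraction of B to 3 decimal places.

Raoult's law: Kᵢ = Pᵢˢᵃᵗ/P = Pᵢˢᵃᵗ/167.9.
  K_A = 608.8/167.9 = 3.62597, K_B = 53.2/167.9 = 0.31686
Rachford–Rice: g(ψ) = Σ zᵢ(Kᵢ−1)/(1+ψ(Kᵢ−1)) = 0.
Check two-phase: ΣzᵢKᵢ = 2.196 > 1 and Σzᵢ/Kᵢ = 1.520 > 1, so g(0) = 1.196 > 0 and g(1) = -0.520 < 0.
Binary case is linear: z₁(K₁−1)(1+ψ(K₂−1)) + z₂(K₂−1)(1+ψ(K₁−1)) = 0
⇒ ψ = [z₁(K₁−1)+z₂(K₂−1)] / [−(K₁−1)(K₂−1)] = 1.1964/1.7939 = 0.667
Compositions from xᵢ = zᵢ/(1+ψ(Kᵢ−1)), yᵢ = Kᵢxᵢ:
  A: x = 0.206, y = 0.749
  B: x = 0.794, y = 0.251

x_B = 0.794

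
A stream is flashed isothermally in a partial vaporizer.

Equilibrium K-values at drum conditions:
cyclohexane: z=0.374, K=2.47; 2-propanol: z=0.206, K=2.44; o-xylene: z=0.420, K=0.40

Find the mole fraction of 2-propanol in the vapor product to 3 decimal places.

Let β = V/F and solve Σ zᵢ(Kᵢ−1)/(1+β(Kᵢ−1)) = 0.
Feasibility: ΣzᵢKᵢ = 1.594, Σzᵢ/Kᵢ = 1.286 — both > 1, two phases present.
Newton iteration, β⁰ = 0.49:
  β = 0.490: g = 0.1366, g' = -0.723 → β = 0.679
Converged at β = 0.679.
Compositions from xᵢ = zᵢ/(1+β(Kᵢ−1)), yᵢ = Kᵢxᵢ:
  cyclohexane: x = 0.187, y = 0.462
  2-propanol: x = 0.104, y = 0.254
  o-xylene: x = 0.709, y = 0.283

y_2-propanol = 0.254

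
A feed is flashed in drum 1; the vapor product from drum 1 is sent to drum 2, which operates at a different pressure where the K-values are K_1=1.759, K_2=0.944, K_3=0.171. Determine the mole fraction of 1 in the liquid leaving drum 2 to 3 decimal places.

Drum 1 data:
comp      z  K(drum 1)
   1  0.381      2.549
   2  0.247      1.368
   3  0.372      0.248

x_1 (drum 2) = 0.375

Drum 1:
Rachford–Rice: g(ψ₁) = Σ zᵢ(Kᵢ−1)/(1+ψ₁(Kᵢ−1)) = 0.
Check two-phase: ΣzᵢKᵢ = 1.401 > 1 and Σzᵢ/Kᵢ = 1.830 > 1, so g(0) = 0.401 > 0 and g(1) = -0.830 < 0.
Newton–Raphson from ψ₁ = 0.62:
  ψ₁ = 0.620: g = -0.1490, g' = -0.998 → ψ₁ = 0.471
  ψ₁ = 0.471: g = -0.0142, g' = -0.834 → ψ₁ = 0.454
Converged at ψ₁ = 0.454.
Drum-1 compositions:
  1: x = 0.224, y = 0.570
  2: x = 0.212, y = 0.290
  3: x = 0.565, y = 0.140
Drum-2 feed = drum-1 vapor: z₂ = (0.5704, 0.2896, 0.1400).
Drum 2:
Let ψ₂ = V/F and solve Σ zᵢ(Kᵢ−1)/(1+ψ₂(Kᵢ−1)) = 0.
Feasibility: ΣzᵢKᵢ = 1.301, Σzᵢ/Kᵢ = 1.450 — both > 1, two phases present.
Newton–Raphson from ψ₂ = 0.5:
  ψ₂ = 0.500: g = 0.0989, g' = -0.454 → ψ₂ = 0.718
  ψ₂ = 0.718: g = -0.0232, g' = -0.725 → ψ₂ = 0.686
  ψ₂ = 0.686: g = -0.0011, g' = -0.660 → ψ₂ = 0.684
Converged at ψ₂ = 0.684.
  1: x = 0.375, y = 0.660
  2: x = 0.301, y = 0.284
  3: x = 0.323, y = 0.055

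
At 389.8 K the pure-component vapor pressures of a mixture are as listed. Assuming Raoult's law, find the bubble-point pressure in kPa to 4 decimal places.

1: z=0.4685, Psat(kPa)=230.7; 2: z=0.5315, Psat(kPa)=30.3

Pbub = 124.1874 kPa

At the bubble point ψ → 0, so ΣzᵢKᵢ = 1 with Kᵢ = Pᵢˢᵃᵗ/P ⇒ P = ΣzᵢPᵢˢᵃᵗ.
P = 0.4685·230.7 + 0.5315·30.3 = 124.1874 kPa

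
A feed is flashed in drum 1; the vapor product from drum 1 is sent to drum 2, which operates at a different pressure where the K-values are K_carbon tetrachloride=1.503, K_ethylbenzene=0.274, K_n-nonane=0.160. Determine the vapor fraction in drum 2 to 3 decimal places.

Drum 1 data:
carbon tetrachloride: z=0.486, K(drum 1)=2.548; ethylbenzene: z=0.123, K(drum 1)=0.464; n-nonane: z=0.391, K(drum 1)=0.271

Drum 1:
Let ψ₁ = V/F and solve Σ zᵢ(Kᵢ−1)/(1+ψ₁(Kᵢ−1)) = 0.
Check two-phase: ΣzᵢKᵢ = 1.401 > 1 and Σzᵢ/Kᵢ = 1.899 > 1, so g(0) = 0.401 > 0 and g(1) = -0.899 < 0.
Newton–Raphson from ψ₁ = 0.5:
  ψ₁ = 0.500: g = -0.1145, g' = -0.951 → ψ₁ = 0.380
  ψ₁ = 0.380: g = -0.0029, g' = -0.915 → ψ₁ = 0.376
Converged at ψ₁ = 0.376.
Drum-1 compositions:
  carbon tetrachloride: x = 0.307, y = 0.782
  ethylbenzene: x = 0.154, y = 0.071
  n-nonane: x = 0.539, y = 0.146
Drum-2 feed = drum-1 vapor: z₂ = (0.7825, 0.0715, 0.1460).
Drum 2:
Rachford–Rice: g(ψ₂) = Σ zᵢ(Kᵢ−1)/(1+ψ₂(Kᵢ−1)) = 0.
Feasibility: ΣzᵢKᵢ = 1.219, Σzᵢ/Kᵢ = 1.694 — both > 1, two phases present.
Newton–Raphson from ψ₂ = 0.69:
  ψ₂ = 0.690: g = -0.1036, g' = -0.843 → ψ₂ = 0.567
  ψ₂ = 0.567: g = -0.0163, g' = -0.605 → ψ₂ = 0.540
  ψ₂ = 0.540: g = -0.0005, g' = -0.570 → ψ₂ = 0.539
Converged at ψ₂ = 0.539.
  carbon tetrachloride: x = 0.615, y = 0.925
  ethylbenzene: x = 0.118, y = 0.032
  n-nonane: x = 0.267, y = 0.043

V/F (drum 2) = 0.539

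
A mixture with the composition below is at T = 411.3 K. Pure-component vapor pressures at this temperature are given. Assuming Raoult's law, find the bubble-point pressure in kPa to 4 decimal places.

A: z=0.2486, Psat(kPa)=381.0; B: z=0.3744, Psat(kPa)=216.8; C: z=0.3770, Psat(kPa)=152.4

At the bubble point ψ → 0, so ΣzᵢKᵢ = 1 with Kᵢ = Pᵢˢᵃᵗ/P ⇒ P = ΣzᵢPᵢˢᵃᵗ.
P = 0.2486·381.0 + 0.3744·216.8 + 0.3770·152.4 = 233.3413 kPa

Pbub = 233.3413 kPa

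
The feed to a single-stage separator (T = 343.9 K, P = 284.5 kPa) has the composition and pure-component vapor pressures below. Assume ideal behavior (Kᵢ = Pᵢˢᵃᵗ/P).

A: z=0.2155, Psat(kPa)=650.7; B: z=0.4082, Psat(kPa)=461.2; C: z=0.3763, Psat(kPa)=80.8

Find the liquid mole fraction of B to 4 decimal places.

Raoult's law: Kᵢ = Pᵢˢᵃᵗ/P = Pᵢˢᵃᵗ/284.5.
  K_A = 650.7/284.5 = 2.287170, K_B = 461.2/284.5 = 1.621090, K_C = 80.8/284.5 = 0.284007
Material balance + equilibrium reduce to Σ zᵢ(Kᵢ−1)/(1+ψ(Kᵢ−1)) = 0.
g(0) = ΣzᵢKᵢ − 1 = 0.2615 and g(1) = 1 − Σzᵢ/Kᵢ = -0.6710, so a root lies in (0, 1).
Newton–Raphson from ψ = 0.5:
  ψ = 0.5000: g = -0.05745, g' = -0.6919 → ψ = 0.4170
  ψ = 0.4170: g = -0.00222, g' = -0.6426 → ψ = 0.4135
Converged at ψ = 0.4135.
Compositions from xᵢ = zᵢ/(1+ψ(Kᵢ−1)), yᵢ = Kᵢxᵢ:
  A: x = 0.1406, y = 0.3217
  B: x = 0.3248, y = 0.5265
  C: x = 0.5346, y = 0.1518

x_B = 0.3248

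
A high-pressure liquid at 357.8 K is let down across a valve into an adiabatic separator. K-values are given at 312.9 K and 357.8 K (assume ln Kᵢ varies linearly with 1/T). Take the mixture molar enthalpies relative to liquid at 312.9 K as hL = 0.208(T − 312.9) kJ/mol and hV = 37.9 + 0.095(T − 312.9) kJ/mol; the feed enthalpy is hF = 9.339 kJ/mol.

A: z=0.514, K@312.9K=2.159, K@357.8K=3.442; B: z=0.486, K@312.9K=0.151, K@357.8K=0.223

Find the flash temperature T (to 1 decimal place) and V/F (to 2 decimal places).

T = 317.1 K, V/F = 0.23

Adiabatic flash: solve Rachford–Rice at each trial T, then check hF = ψ·hV(T) + (1−ψ)·hL(T).
  T = 312.9 K: K = (2.159, 0.151), RR gives ψ = 0.186, H_out = 7.053 kJ/mol
  T = 357.8 K: K = (3.442, 0.223), RR gives ψ = 0.463, H_out = 24.521 kJ/mol
  T = 335.4 K: K = (2.770, 0.186), RR gives ψ = 0.357, H_out = 17.300 kJ/mol
  T = 324.1 K: K = (2.455, 0.168), RR gives ψ = 0.284, H_out = 12.728 kJ/mol
  T = 318.5 K: K = (2.305, 0.159), RR gives ψ = 0.239, H_out = 10.074 kJ/mol
  T = 315.7 K: K = (2.231, 0.155), RR gives ψ = 0.214, H_out = 8.616 kJ/mol
  T = 317.1 K: K = (2.268, 0.157), RR gives ψ = 0.227, H_out = 9.357 kJ/mol
Linear interpolation between T = 315.7 (H_out = 8.616) and T = 317.1 (H_out = 9.357) on hF = 9.339 gives T ≈ 317.1 K, at which ψ = 0.23.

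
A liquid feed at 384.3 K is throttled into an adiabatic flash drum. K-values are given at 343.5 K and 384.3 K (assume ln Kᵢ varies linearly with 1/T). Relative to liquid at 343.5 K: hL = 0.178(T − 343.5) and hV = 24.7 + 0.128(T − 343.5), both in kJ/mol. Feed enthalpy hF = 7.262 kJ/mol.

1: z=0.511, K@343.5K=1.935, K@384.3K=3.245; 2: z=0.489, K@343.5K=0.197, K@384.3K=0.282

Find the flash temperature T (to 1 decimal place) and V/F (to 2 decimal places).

T = 352.1 K, V/F = 0.24

Adiabatic flash: solve Rachford–Rice at each trial T, then check hF = ψ·hV(T) + (1−ψ)·hL(T).
  T = 343.5 K: K = (1.935, 0.197), RR gives ψ = 0.113, H_out = 2.800 kJ/mol
  T = 384.3 K: K = (3.245, 0.282), RR gives ψ = 0.494, H_out = 18.454 kJ/mol
  T = 363.9 K: K = (2.542, 0.238), RR gives ψ = 0.354, H_out = 12.005 kJ/mol
  T = 353.7 K: K = (2.227, 0.217), RR gives ψ = 0.254, H_out = 7.963 kJ/mol
  T = 348.6 K: K = (2.078, 0.207), RR gives ψ = 0.191, H_out = 5.570 kJ/mol
  T = 351.1 K: K = (2.150, 0.212), RR gives ψ = 0.223, H_out = 6.782 kJ/mol
  T = 352.4 K: K = (2.188, 0.215), RR gives ψ = 0.239, H_out = 7.382 kJ/mol
Linear interpolation between T = 351.1 (H_out = 6.782) and T = 352.4 (H_out = 7.382) on hF = 7.262 gives T ≈ 352.1 K, at which ψ = 0.24.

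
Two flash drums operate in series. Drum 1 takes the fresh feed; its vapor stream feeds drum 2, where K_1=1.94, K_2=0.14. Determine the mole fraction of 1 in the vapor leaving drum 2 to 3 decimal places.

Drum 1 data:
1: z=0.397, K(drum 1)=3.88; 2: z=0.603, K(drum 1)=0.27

y_1 (drum 2) = 0.927

Drum 1:
Rachford–Rice: g(ψ₁) = Σ zᵢ(Kᵢ−1)/(1+ψ₁(Kᵢ−1)) = 0.
Feasibility: ΣzᵢKᵢ = 1.703, Σzᵢ/Kᵢ = 2.336 — both > 1, two phases present.
Binary case is linear: z₁(K₁−1)(1+ψ₁(K₂−1)) + z₂(K₂−1)(1+ψ₁(K₁−1)) = 0
⇒ ψ₁ = [z₁(K₁−1)+z₂(K₂−1)] / [−(K₁−1)(K₂−1)] = 0.7032/2.1024 = 0.334
Drum-1 compositions:
  1: x = 0.202, y = 0.785
  2: x = 0.798, y = 0.215
Drum-2 feed = drum-1 vapor: z₂ = (0.7846, 0.2154).
Drum 2:
Material balance + equilibrium reduce to Σ zᵢ(Kᵢ−1)/(1+ψ₂(Kᵢ−1)) = 0.
Check two-phase: ΣzᵢKᵢ = 1.552 > 1 and Σzᵢ/Kᵢ = 1.943 > 1, so g(0) = 0.552 > 0 and g(1) = -0.943 < 0.
Binary case is linear: z₁(K₁−1)(1+ψ₂(K₂−1)) + z₂(K₂−1)(1+ψ₂(K₁−1)) = 0
⇒ ψ₂ = [z₁(K₁−1)+z₂(K₂−1)] / [−(K₁−1)(K₂−1)] = 0.5523/0.8084 = 0.683
  1: x = 0.478, y = 0.927
  2: x = 0.522, y = 0.073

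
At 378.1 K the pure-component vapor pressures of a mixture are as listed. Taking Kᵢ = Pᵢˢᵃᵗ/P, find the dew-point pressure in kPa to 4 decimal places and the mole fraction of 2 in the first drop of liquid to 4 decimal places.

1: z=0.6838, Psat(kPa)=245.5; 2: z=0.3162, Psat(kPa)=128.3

At the dew point ψ → 1, so Σzᵢ/Kᵢ = 1 with Kᵢ = Pᵢˢᵃᵗ/P ⇒ 1/P = Σzᵢ/Pᵢˢᵃᵗ.
1/P = 0.6838/245.5 + 0.3162/128.3 = 0.0052499 ⇒ P = 190.4808 kPa
xᵢ = zᵢP/Pᵢˢᵃᵗ ⇒ x_2 = 0.3162·190.4808/128.3 = 0.4694

Pdew = 190.4808 kPa, x_2 = 0.4694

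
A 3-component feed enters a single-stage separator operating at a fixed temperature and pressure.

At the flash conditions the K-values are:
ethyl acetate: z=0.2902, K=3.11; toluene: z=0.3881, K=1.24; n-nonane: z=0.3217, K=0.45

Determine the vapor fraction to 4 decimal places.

Let ψ = V/F and solve Σ zᵢ(Kᵢ−1)/(1+ψ(Kᵢ−1)) = 0.
Feasibility: ΣzᵢKᵢ = 1.5285, Σzᵢ/Kᵢ = 1.1212 — both > 1, two phases present.
Newton iteration, ψ⁰ = 0.5:
  ψ = 0.5000: g = 0.13708, g' = -0.5089 → ψ = 0.7694
  ψ = 0.7694: g = 0.00531, g' = -0.4961 → ψ = 0.7801
  ψ = 0.7801: g = -0.00001, g' = -0.4989 → ψ = 0.7800
Converged at ψ = 0.7800.

ψ = 0.7800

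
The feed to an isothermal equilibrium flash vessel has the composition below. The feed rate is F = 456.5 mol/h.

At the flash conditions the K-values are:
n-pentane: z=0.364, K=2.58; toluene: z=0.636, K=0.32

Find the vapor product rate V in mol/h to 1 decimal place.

V = 60.6 mol/h

Binary case is linear: z₁(K₁−1)(1+β(K₂−1)) + z₂(K₂−1)(1+β(K₁−1)) = 0
⇒ β = [z₁(K₁−1)+z₂(K₂−1)] / [−(K₁−1)(K₂−1)] = 0.1426/1.0744 = 0.133
Then V = β·F = 0.1328·456.5 = 60.6 mol/h and L = F − V = 395.9 mol/h.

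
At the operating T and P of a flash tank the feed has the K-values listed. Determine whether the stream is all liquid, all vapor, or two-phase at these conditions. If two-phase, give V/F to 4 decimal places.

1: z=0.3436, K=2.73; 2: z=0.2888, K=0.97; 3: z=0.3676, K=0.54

ΣzᵢKᵢ = 1.4167; Σzᵢ/Kᵢ = 1.1043.
Both exceed 1, so a two-phase solution exists.
Material balance + equilibrium reduce to Σ zᵢ(Kᵢ−1)/(1+ψ(Kᵢ−1)) = 0.
Newton iteration, ψ⁰ = 0.5:
  ψ = 0.5000: g = 0.09033, g' = -0.4271 → ψ = 0.7115
  ψ = 0.7115: g = 0.00624, g' = -0.3788 → ψ = 0.7280
Converged at ψ = 0.7280.

two-phase, V/F = 0.7280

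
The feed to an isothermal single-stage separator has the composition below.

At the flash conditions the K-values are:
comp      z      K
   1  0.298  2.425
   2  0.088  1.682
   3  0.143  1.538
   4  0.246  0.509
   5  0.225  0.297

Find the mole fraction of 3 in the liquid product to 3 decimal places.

x_3 = 0.117

Iterate (Newton) starting at ψ = 0.53:
  ψ = 0.530: g = -0.0695, g' = -0.634 → ψ = 0.420
  ψ = 0.420: g = -0.0018, g' = -0.607 → ψ = 0.417
Converged at ψ = 0.417.
Compositions from xᵢ = zᵢ/(1+ψ(Kᵢ−1)), yᵢ = Kᵢxᵢ:
  1: x = 0.187, y = 0.453
  2: x = 0.068, y = 0.115
  3: x = 0.117, y = 0.180
  4: x = 0.309, y = 0.157
  5: x = 0.318, y = 0.095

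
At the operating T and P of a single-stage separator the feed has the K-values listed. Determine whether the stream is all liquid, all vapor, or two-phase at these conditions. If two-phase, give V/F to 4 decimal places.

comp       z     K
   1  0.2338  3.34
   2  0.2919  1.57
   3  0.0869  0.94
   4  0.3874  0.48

two-phase, V/F = 0.7084

ΣzᵢKᵢ = 1.5068; Σzᵢ/Kᵢ = 1.1555.
Both exceed 1, so a two-phase solution exists.
Let ψ = V/F and solve Σ zᵢ(Kᵢ−1)/(1+ψ(Kᵢ−1)) = 0.
Iterate (Newton) starting at ψ = 0.55:
  ψ = 0.5500: g = 0.07836, g' = -0.5055 → ψ = 0.7050
  ψ = 0.7050: g = 0.00168, g' = -0.4920 → ψ = 0.7084
Converged at ψ = 0.7084.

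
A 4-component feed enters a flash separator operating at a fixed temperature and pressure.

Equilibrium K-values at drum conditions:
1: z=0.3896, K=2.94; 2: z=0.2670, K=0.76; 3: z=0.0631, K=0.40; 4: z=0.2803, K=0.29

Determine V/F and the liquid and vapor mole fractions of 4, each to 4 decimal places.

V/F = 0.4340, x_4 = 0.4051, y_4 = 0.1175

Iterate (Newton) starting at V/F = 0.64:
  V/F = 0.6400: g = -0.16475, g' = -0.8478 → V/F = 0.4457
  V/F = 0.4457: g = -0.00922, g' = -0.7857 → V/F = 0.4339
  V/F = 0.4339: g = 0.00001, g' = -0.7881 → V/F = 0.4340
Converged at V/F = 0.4340.
Compositions from xᵢ = zᵢ/(1+V/F(Kᵢ−1)), yᵢ = Kᵢxᵢ:
  1: x = 0.2115, y = 0.6219
  2: x = 0.2980, y = 0.2265
  3: x = 0.0853, y = 0.0341
  4: x = 0.4051, y = 0.1175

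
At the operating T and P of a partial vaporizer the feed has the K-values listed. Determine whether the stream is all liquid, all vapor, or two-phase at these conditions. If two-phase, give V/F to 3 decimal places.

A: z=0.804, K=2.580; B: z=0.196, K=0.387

ΣzᵢKᵢ = 2.150; Σzᵢ/Kᵢ = 0.818.
Since Σzᵢ/Kᵢ < 1 the mixture is above its dew point — single vapor phase.

all vapor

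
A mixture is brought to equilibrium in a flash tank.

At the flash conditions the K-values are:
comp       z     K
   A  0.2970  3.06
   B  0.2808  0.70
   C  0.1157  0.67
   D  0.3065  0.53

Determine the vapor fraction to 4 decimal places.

ψ = 0.4353

Let ψ = V/F and solve Σ zᵢ(Kᵢ−1)/(1+ψ(Kᵢ−1)) = 0.
Check two-phase: ΣzᵢKᵢ = 1.3453 > 1 and Σzᵢ/Kᵢ = 1.2492 > 1, so g(0) = 0.3453 > 0 and g(1) = -0.2492 < 0.
Newton iteration, ψ⁰ = 0.62:
  ψ = 0.6200: g = -0.08611, g' = -0.4359 → ψ = 0.4225
  ψ = 0.4225: g = 0.00655, g' = -0.5159 → ψ = 0.4352
  ψ = 0.4352: g = 0.00005, g' = -0.5080 → ψ = 0.4353
Converged at ψ = 0.4353.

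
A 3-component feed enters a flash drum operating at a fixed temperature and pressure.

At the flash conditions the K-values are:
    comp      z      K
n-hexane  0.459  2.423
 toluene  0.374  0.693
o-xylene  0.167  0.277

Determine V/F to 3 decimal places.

V/F = 0.597

Material balance + equilibrium reduce to Σ zᵢ(Kᵢ−1)/(1+V/F(Kᵢ−1)) = 0.
Check two-phase: ΣzᵢKᵢ = 1.418 > 1 and Σzᵢ/Kᵢ = 1.332 > 1, so g(0) = 0.418 > 0 and g(1) = -0.332 < 0.
Newton iteration, V/F⁰ = 0.62:
  V/F = 0.620: g = -0.0136, g' = -0.603 → V/F = 0.597
Converged at V/F = 0.597.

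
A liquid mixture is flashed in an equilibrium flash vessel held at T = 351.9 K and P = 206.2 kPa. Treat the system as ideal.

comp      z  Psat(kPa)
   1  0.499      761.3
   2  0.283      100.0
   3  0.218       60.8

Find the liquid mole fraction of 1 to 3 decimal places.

x_1 = 0.184

Raoult's law: Kᵢ = Pᵢˢᵃᵗ/P = Pᵢˢᵃᵗ/206.2.
  K_1 = 761.3/206.2 = 3.69205, K_2 = 100.0/206.2 = 0.48497, K_3 = 60.8/206.2 = 0.29486
Material balance + equilibrium reduce to Σ zᵢ(Kᵢ−1)/(1+ψ(Kᵢ−1)) = 0.
Feasibility: ΣzᵢKᵢ = 2.044, Σzᵢ/Kᵢ = 1.458 — both > 1, two phases present.
Newton iteration, ψ⁰ = 0.5:
  ψ = 0.500: g = 0.1389, g' = -1.052 → ψ = 0.632
  ψ = 0.632: g = 0.0039, g' = -1.013 → ψ = 0.636
Converged at ψ = 0.636.
Compositions from xᵢ = zᵢ/(1+ψ(Kᵢ−1)), yᵢ = Kᵢxᵢ:
  1: x = 0.184, y = 0.679
  2: x = 0.421, y = 0.204
  3: x = 0.395, y = 0.117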